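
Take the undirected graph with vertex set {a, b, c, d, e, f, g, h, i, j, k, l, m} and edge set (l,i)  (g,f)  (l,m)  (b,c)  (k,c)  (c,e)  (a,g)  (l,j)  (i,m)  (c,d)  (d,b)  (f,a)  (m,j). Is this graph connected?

No

Component: {h}
Component: {a, f, g}
Component: {i, j, l, m}
Component: {b, c, d, e, k}
No edge joins these 4 groups, so the graph is disconnected.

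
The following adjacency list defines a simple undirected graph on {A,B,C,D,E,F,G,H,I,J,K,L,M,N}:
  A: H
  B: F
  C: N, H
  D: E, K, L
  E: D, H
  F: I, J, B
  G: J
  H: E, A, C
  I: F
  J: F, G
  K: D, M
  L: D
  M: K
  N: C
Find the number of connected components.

Component: {B, F, G, I, J}
Component: {A, C, D, E, H, K, L, M, N}

2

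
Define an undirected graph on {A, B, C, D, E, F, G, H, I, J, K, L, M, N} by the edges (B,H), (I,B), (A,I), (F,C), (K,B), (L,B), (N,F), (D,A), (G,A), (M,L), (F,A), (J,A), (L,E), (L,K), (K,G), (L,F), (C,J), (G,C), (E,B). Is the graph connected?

A breadth-first search from A visits A, G, D, F, I, J, K, C, N, L, B, E, M, H — all 14 vertices — so the graph is connected.

Yes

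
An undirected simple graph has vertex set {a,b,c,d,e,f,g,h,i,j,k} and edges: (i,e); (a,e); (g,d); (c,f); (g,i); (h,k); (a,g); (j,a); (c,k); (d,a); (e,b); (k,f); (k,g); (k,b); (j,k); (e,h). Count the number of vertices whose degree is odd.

Degrees: a:4, b:2, c:2, d:2, e:4, f:2, g:4, h:2, i:2, j:2, k:6
Odd-degree vertices: none.

0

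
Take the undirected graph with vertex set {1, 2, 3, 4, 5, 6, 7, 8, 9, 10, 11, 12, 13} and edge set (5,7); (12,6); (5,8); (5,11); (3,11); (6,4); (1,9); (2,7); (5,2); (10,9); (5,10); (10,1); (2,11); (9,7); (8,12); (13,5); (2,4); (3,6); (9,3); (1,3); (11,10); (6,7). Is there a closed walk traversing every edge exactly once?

Degrees: 1:3, 2:4, 3:4, 4:2, 5:6, 6:4, 7:4, 8:2, 9:4, 10:4, 11:4, 12:2, 13:1
1, 13 have odd degree; an Eulerian circuit needs every degree to be even, so none exists.

No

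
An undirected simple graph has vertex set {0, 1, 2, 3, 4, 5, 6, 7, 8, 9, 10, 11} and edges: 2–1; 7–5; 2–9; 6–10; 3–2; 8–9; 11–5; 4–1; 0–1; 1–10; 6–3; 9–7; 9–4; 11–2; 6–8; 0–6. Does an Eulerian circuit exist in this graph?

Degrees: 0:2, 1:4, 2:4, 3:2, 4:2, 5:2, 6:4, 7:2, 8:2, 9:4, 10:2, 11:2
All degrees are even and the non-isolated vertices are connected — an Eulerian circuit exists.

Yes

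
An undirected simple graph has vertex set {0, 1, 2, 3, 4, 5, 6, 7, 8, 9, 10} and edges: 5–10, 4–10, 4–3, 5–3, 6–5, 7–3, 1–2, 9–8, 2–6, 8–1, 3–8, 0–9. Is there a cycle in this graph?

|V| = 11, |E| = 12, number of components = 1.
One cycle is 8-1-2-6-5-3-8.

Yes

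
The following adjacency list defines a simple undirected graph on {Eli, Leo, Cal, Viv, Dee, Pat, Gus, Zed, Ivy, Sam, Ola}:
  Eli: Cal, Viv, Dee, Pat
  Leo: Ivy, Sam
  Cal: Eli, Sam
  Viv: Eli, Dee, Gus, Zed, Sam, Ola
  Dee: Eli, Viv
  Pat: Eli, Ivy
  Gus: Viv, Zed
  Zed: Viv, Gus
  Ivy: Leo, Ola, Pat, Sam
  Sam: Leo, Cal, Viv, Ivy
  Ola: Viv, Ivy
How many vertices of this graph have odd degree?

Degrees: Eli:4, Leo:2, Cal:2, Viv:6, Dee:2, Pat:2, Gus:2, Zed:2, Ivy:4, Sam:4, Ola:2
Odd-degree vertices: none.

0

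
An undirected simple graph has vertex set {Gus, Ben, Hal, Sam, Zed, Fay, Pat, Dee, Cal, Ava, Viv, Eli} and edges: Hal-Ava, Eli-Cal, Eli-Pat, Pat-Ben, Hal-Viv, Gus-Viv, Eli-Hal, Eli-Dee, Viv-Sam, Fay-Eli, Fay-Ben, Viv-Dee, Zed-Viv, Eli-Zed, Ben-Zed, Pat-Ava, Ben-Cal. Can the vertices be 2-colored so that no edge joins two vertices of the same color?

Yes

A valid 2-coloring puts {Ben, Ava, Viv, Eli} on one side and {Gus, Hal, Sam, Zed, Fay, Pat, Dee, Cal} on the other; every edge crosses between the two sides.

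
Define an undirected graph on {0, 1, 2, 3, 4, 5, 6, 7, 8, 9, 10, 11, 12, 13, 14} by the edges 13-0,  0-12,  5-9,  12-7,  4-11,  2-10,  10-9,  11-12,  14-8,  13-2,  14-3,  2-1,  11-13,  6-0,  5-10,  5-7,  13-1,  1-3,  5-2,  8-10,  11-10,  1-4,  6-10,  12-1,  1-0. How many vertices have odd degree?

0

Degrees: 0:4, 1:6, 2:4, 3:2, 4:2, 5:4, 6:2, 7:2, 8:2, 9:2, 10:6, 11:4, 12:4, 13:4, 14:2
Odd-degree vertices: none.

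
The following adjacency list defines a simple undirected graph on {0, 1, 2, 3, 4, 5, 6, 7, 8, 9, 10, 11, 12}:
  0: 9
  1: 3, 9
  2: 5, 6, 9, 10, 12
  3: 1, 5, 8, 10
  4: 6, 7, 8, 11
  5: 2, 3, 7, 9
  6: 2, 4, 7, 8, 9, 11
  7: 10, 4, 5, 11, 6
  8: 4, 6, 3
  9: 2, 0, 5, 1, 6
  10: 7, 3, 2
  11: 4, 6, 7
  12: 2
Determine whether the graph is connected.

Starting from 0 and exploring outward reaches every vertex (0, 9, 2, 5, 1, 6, 10, 12, 3, 7, 4, 8, 11); the graph is connected.

Yes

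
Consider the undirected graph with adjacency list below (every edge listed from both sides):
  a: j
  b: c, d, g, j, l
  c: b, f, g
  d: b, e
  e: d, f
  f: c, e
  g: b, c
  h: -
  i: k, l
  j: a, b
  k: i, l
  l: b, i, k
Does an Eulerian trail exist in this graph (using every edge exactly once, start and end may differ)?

Degrees: a:1, b:5, c:3, d:2, e:2, f:2, g:2, h:0, i:2, j:2, k:2, l:3
Odd-degree vertices: a, b, c, l (4 total).
An Eulerian trail requires 0 or 2 odd-degree vertices; here there are 4.

No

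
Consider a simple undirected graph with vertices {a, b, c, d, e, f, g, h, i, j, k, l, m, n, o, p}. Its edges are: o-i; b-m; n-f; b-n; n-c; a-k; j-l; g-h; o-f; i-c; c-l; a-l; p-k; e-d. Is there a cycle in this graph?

|V| = 16, |E| = 14, number of components = 3.
Since 14 > 16 - 3, a cycle must exist; for instance c-n-f-o-i-c.

Yes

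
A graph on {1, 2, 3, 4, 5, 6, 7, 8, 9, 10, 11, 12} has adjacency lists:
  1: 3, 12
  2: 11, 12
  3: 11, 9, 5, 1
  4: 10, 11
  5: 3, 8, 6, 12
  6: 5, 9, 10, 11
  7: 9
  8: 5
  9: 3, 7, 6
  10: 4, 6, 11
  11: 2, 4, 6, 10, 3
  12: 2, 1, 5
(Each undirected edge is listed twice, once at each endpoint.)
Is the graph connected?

Yes

A breadth-first search from 1 visits 1, 3, 12, 11, 9, 5, 2, 6, 4, 10, 7, 8 — all 12 vertices — so the graph is connected.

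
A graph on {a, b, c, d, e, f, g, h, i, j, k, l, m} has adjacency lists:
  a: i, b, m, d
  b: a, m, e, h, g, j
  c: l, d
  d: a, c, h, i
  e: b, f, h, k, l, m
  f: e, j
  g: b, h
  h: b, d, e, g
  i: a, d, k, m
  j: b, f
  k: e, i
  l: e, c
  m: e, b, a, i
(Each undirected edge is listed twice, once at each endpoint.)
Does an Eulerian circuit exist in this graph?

Yes

Degrees: a:4, b:6, c:2, d:4, e:6, f:2, g:2, h:4, i:4, j:2, k:2, l:2, m:4
All degrees are even and the non-isolated vertices are connected — an Eulerian circuit exists.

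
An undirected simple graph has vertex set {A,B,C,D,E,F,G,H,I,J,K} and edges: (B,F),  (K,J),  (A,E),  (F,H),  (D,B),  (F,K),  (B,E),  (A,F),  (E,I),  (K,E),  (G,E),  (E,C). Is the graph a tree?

|V| = 11, |E| = 12.
Connected but with 12 > 10 edges, so it has a cycle and is not a tree.

No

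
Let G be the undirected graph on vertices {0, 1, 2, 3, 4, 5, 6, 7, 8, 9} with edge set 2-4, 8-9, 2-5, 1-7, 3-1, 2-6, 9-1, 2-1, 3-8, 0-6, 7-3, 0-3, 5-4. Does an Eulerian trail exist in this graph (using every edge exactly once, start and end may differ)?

Yes

Degrees: 0:2, 1:4, 2:4, 3:4, 4:2, 5:2, 6:2, 7:2, 8:2, 9:2
Odd-degree vertices: none (0 total).
The non-isolated vertices are connected and exactly 0 have odd degree, so an Eulerian trail exists.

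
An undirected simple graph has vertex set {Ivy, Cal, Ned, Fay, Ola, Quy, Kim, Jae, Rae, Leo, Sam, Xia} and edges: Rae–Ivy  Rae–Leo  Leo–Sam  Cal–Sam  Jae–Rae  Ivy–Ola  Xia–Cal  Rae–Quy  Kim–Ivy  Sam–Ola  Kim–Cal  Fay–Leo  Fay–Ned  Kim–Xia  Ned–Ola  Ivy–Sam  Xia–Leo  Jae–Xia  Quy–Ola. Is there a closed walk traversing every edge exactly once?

No

Degrees: Ivy:4, Cal:3, Ned:2, Fay:2, Ola:4, Quy:2, Kim:3, Jae:2, Rae:4, Leo:4, Sam:4, Xia:4
Vertices with odd degree: Cal, Kim. An Eulerian circuit requires all degrees even.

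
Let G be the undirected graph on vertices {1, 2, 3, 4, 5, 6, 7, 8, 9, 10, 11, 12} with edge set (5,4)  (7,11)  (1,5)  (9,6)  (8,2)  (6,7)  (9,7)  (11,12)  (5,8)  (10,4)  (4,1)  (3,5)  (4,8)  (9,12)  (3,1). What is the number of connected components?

2

Component: {6, 7, 9, 11, 12}
Component: {1, 2, 3, 4, 5, 8, 10}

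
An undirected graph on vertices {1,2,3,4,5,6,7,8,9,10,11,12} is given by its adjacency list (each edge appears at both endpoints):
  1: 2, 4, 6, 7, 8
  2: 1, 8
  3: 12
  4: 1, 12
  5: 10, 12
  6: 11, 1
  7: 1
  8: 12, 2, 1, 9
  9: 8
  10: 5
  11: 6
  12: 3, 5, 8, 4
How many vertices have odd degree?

Degrees: 1:5, 2:2, 3:1, 4:2, 5:2, 6:2, 7:1, 8:4, 9:1, 10:1, 11:1, 12:4
Odd-degree vertices: 1, 3, 7, 9, 10, 11.

6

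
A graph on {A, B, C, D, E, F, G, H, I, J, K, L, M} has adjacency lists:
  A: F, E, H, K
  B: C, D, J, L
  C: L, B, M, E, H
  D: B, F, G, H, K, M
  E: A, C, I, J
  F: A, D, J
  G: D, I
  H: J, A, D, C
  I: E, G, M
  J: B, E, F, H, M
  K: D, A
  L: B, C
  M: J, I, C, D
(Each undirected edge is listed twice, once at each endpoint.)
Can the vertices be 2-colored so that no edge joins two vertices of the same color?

The cycle C-L-B-C has length 3, which is odd, so the graph is not bipartite.

No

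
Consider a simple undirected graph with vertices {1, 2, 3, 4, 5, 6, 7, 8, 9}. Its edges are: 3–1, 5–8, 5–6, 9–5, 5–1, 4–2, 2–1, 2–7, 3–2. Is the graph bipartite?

No

The cycle 2-3-1-2 has length 3, which is odd, so the graph is not bipartite.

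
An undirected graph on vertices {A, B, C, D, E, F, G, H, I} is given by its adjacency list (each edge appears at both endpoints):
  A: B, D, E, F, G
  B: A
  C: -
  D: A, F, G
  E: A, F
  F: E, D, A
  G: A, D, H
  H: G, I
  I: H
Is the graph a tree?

No

The graph has 9 vertices and 10 edges.
It is not connected, so it is not a tree.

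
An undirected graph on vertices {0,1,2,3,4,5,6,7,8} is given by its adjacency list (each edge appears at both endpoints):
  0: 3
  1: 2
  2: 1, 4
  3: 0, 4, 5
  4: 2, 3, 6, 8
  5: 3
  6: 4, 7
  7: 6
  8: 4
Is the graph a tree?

The graph has 9 vertices and 8 edges.
It is connected with exactly 8 edges, hence acyclic — it is a tree.

Yes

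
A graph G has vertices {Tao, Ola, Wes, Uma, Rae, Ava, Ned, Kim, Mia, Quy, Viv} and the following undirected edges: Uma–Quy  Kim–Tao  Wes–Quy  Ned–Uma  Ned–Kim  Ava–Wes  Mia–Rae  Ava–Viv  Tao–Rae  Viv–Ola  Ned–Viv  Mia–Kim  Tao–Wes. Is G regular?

Degrees: Tao:3, Ola:1, Wes:3, Uma:2, Rae:2, Ava:2, Ned:3, Kim:3, Mia:2, Quy:2, Viv:3
Degrees are not all equal (e.g. deg(Ola)=1 but deg(Tao)=3); not regular.

No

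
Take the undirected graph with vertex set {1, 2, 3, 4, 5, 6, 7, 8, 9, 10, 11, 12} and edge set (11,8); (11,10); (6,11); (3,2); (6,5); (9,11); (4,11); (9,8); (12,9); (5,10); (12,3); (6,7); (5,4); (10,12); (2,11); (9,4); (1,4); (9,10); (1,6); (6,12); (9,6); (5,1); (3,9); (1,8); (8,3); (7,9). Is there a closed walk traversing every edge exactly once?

Yes

Degrees: 1:4, 2:2, 3:4, 4:4, 5:4, 6:6, 7:2, 8:4, 9:8, 10:4, 11:6, 12:4
All degrees are even and the non-isolated vertices are connected — an Eulerian circuit exists.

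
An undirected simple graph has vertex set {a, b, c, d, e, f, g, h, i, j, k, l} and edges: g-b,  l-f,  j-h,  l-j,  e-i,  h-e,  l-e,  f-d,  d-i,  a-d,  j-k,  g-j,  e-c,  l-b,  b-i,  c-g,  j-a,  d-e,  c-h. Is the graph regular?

Degrees: a:2, b:3, c:3, d:4, e:5, f:2, g:3, h:3, i:3, j:5, k:1, l:4
Degrees are not all equal (e.g. deg(k)=1 but deg(e)=5); not regular.

No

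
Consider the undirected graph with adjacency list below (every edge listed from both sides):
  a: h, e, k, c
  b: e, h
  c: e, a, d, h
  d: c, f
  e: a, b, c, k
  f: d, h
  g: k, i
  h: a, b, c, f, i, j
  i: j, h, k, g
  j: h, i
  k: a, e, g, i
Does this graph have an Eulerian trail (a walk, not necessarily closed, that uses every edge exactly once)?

Yes

Degrees: a:4, b:2, c:4, d:2, e:4, f:2, g:2, h:6, i:4, j:2, k:4
Odd-degree vertices: none (0 total).
With 0 odd-degree vertices and all edges in one connected piece, an Eulerian trail exists.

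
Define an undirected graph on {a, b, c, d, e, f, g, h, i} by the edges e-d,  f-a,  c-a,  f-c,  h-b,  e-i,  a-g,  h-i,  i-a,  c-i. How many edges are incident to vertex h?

2

Neighbors of h: b, i.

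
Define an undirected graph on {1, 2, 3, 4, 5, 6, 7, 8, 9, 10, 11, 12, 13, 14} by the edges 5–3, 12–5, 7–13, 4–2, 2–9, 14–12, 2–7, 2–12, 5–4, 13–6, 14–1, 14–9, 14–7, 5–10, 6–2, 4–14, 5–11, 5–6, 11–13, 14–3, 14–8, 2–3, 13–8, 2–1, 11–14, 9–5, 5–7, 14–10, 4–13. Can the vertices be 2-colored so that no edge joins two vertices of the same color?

Color {2, 5, 13, 14} black and {1, 3, 4, 6, 7, 8, 9, 10, 11, 12} white. No edge joins two same-colored vertices, so the graph is bipartite.

Yes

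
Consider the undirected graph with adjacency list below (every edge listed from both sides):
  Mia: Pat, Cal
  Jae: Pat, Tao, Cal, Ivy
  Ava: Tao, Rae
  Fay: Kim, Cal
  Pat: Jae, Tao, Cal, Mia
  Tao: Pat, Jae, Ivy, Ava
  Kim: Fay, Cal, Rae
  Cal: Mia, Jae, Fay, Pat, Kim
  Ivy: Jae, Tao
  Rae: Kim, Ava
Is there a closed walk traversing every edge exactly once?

Degrees: Mia:2, Jae:4, Ava:2, Fay:2, Pat:4, Tao:4, Kim:3, Cal:5, Ivy:2, Rae:2
Kim, Cal have odd degree; an Eulerian circuit needs every degree to be even, so none exists.

No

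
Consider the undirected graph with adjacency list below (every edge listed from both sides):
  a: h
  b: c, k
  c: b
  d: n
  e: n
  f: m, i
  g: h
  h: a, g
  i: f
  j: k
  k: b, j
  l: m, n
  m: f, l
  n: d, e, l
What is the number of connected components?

3

Component: {a, g, h}
Component: {b, c, j, k}
Component: {d, e, f, i, l, m, n}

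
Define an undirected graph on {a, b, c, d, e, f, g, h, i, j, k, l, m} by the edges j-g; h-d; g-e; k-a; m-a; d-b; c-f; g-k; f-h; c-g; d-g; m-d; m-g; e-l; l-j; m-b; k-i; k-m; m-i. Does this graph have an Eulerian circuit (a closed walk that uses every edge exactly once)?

Yes

Degrees: a:2, b:2, c:2, d:4, e:2, f:2, g:6, h:2, i:2, j:2, k:4, l:2, m:6
All degrees are even and the non-isolated vertices are connected — an Eulerian circuit exists.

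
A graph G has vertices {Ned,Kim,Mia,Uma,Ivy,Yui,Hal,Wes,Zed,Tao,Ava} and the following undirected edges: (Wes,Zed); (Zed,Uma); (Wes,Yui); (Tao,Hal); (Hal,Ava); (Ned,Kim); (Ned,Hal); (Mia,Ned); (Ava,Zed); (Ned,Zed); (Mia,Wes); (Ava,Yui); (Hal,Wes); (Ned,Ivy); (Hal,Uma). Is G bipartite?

Partition the vertices as {Kim, Mia, Ivy, Yui, Hal, Zed} vs {Ned, Uma, Wes, Tao, Ava}. Each listed edge has one endpoint in each part, so the graph is bipartite.

Yes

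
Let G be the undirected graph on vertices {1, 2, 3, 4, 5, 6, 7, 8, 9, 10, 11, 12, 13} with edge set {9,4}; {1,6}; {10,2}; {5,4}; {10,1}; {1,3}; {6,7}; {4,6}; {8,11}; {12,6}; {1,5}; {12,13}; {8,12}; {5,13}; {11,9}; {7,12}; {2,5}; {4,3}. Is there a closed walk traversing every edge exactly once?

Degrees: 1:4, 2:2, 3:2, 4:4, 5:4, 6:4, 7:2, 8:2, 9:2, 10:2, 11:2, 12:4, 13:2
Every vertex has even degree and the edges form a single connected piece, so an Eulerian circuit exists.

Yes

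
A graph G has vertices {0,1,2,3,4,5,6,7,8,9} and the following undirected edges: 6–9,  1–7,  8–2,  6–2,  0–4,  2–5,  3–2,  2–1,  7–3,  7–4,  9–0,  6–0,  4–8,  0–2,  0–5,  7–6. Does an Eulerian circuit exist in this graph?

Degrees: 0:5, 1:2, 2:6, 3:2, 4:3, 5:2, 6:4, 7:4, 8:2, 9:2
0, 4 have odd degree; an Eulerian circuit needs every degree to be even, so none exists.

No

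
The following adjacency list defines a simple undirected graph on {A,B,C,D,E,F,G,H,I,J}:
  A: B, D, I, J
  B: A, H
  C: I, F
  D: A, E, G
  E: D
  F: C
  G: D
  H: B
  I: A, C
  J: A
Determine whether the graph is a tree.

Yes

The graph has 10 vertices and 9 edges.
Connected and |E| = |V| - 1, which characterizes a tree.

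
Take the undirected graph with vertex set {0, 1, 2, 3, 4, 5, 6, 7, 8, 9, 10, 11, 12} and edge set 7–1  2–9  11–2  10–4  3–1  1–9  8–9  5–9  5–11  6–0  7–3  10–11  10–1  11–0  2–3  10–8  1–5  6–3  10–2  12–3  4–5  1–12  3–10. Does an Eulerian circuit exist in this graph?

Yes

Degrees: 0:2, 1:6, 2:4, 3:6, 4:2, 5:4, 6:2, 7:2, 8:2, 9:4, 10:6, 11:4, 12:2
All degrees are even and the non-isolated vertices are connected — an Eulerian circuit exists.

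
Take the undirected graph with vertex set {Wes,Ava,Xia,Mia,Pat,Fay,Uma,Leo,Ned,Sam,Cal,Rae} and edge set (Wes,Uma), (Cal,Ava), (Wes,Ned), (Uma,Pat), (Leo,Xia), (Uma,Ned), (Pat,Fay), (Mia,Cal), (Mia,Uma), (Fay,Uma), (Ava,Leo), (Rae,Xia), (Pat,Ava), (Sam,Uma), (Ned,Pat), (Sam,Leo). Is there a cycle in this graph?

Yes

|V| = 12, |E| = 16, number of components = 1.
Since 16 > 12 - 1, a cycle must exist; for instance Uma-Pat-Fay-Uma.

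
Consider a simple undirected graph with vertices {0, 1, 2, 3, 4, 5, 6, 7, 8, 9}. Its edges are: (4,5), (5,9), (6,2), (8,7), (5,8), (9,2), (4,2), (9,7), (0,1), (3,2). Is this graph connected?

Component: {0, 1}
Component: {2, 3, 4, 5, 6, 7, 8, 9}
No edge joins these 2 groups, so the graph is disconnected.

No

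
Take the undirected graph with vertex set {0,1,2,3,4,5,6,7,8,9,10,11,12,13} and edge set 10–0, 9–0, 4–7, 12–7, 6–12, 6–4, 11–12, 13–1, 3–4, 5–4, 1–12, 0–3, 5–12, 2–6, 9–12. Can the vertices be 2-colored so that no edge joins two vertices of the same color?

Yes

Color {1, 3, 5, 6, 7, 8, 9, 10, 11} black and {0, 2, 4, 12, 13} white. No edge joins two same-colored vertices, so the graph is bipartite.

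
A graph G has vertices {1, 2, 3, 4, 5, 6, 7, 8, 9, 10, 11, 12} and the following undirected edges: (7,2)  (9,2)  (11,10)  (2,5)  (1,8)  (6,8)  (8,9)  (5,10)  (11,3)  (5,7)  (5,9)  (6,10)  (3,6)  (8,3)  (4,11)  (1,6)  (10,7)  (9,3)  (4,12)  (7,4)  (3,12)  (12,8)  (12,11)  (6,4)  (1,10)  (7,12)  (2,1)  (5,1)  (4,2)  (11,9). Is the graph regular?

Degrees: 1:5, 2:5, 3:5, 4:5, 5:5, 6:5, 7:5, 8:5, 9:5, 10:5, 11:5, 12:5
All degrees equal 5; the graph is regular.

Yes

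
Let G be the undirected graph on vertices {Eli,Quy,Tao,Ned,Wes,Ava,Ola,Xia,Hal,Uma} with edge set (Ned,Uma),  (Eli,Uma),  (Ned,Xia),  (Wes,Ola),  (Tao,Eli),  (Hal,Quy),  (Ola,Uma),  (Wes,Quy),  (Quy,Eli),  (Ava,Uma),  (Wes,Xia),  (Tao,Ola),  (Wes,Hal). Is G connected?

Starting from Eli and exploring outward reaches every vertex (Eli, Quy, Tao, Uma, Wes, Hal, Ola, Ava, Ned, Xia); the graph is connected.

Yes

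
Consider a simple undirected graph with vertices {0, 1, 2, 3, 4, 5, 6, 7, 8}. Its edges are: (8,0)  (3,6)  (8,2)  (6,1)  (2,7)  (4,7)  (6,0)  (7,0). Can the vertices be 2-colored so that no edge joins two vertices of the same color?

Yes

Partition the vertices as {5, 6, 7, 8} vs {0, 1, 2, 3, 4}. Each listed edge has one endpoint in each part, so the graph is bipartite.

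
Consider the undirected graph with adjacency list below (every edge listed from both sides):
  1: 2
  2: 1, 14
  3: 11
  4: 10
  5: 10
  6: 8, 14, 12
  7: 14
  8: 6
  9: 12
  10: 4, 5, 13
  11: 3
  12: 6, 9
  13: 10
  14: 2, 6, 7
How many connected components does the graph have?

Component: {3, 11}
Component: {4, 5, 10, 13}
Component: {1, 2, 6, 7, 8, 9, 12, 14}

3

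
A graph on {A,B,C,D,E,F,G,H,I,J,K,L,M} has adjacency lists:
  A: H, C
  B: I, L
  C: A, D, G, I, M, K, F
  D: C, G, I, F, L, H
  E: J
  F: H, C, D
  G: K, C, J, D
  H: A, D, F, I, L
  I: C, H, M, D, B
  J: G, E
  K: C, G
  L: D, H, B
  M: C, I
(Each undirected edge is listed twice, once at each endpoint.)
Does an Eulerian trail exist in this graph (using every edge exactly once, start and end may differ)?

No

Degrees: A:2, B:2, C:7, D:6, E:1, F:3, G:4, H:5, I:5, J:2, K:2, L:3, M:2
Odd-degree vertices: C, E, F, H, I, L (6 total).
With 6 odd-degree vertices (more than two), no single trail can use every edge.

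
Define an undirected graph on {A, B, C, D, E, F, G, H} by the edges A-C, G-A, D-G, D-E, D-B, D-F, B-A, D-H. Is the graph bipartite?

Yes

A valid 2-coloring puts {B, C, E, F, G, H} on one side and {A, D} on the other; every edge crosses between the two sides.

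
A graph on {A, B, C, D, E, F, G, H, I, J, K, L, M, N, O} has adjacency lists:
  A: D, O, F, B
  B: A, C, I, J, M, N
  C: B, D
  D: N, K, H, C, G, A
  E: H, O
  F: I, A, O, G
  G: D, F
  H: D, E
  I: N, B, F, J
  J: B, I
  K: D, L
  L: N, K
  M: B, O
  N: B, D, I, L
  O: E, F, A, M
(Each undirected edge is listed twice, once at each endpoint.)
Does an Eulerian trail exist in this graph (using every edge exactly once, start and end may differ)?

Yes

Degrees: A:4, B:6, C:2, D:6, E:2, F:4, G:2, H:2, I:4, J:2, K:2, L:2, M:2, N:4, O:4
Odd-degree vertices: none (0 total).
The non-isolated vertices are connected and exactly 0 have odd degree, so an Eulerian trail exists.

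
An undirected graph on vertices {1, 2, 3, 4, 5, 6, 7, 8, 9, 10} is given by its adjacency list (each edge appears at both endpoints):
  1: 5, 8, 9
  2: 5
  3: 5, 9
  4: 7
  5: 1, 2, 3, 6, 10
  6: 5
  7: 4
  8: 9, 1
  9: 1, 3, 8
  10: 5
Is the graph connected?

Component: {4, 7}
Component: {1, 2, 3, 5, 6, 8, 9, 10}
There are 2 separate components, so the graph is not connected.

No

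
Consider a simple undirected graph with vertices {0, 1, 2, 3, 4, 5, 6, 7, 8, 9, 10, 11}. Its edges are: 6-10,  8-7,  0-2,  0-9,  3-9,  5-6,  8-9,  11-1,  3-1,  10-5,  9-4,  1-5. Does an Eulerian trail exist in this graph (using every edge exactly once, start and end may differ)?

Degrees: 0:2, 1:3, 2:1, 3:2, 4:1, 5:3, 6:2, 7:1, 8:2, 9:4, 10:2, 11:1
Odd-degree vertices: 1, 2, 4, 5, 7, 11 (6 total).
With 6 odd-degree vertices (more than two), no single trail can use every edge.

No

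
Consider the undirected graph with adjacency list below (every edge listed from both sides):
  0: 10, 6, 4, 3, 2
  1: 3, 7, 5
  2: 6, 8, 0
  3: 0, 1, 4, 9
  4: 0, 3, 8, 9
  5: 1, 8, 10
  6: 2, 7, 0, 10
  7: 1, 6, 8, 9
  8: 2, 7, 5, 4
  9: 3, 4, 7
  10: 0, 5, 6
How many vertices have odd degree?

6

Degrees: 0:5, 1:3, 2:3, 3:4, 4:4, 5:3, 6:4, 7:4, 8:4, 9:3, 10:3
Odd-degree vertices: 0, 1, 2, 5, 9, 10.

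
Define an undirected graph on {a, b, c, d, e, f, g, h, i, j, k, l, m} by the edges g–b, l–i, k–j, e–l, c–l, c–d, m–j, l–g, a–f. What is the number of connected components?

4

Component: {h}
Component: {a, f}
Component: {j, k, m}
Component: {b, c, d, e, g, i, l}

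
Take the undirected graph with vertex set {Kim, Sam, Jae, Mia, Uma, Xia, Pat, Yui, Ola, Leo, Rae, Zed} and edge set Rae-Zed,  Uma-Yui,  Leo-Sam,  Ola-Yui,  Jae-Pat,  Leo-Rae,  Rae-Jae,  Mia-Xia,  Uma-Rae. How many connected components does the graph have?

3

Component: {Kim}
Component: {Mia, Xia}
Component: {Sam, Jae, Uma, Pat, Yui, Ola, Leo, Rae, Zed}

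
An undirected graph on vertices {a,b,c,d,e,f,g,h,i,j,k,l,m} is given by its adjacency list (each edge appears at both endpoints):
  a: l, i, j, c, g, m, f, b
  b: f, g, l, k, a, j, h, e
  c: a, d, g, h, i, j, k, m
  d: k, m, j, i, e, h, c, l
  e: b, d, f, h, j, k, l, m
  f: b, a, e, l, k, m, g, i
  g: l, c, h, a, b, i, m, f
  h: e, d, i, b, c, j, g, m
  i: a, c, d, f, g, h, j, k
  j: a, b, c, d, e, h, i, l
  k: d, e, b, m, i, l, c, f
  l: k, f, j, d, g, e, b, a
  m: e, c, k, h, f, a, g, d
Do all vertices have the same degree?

Degrees: a:8, b:8, c:8, d:8, e:8, f:8, g:8, h:8, i:8, j:8, k:8, l:8, m:8
All degrees equal 8; the graph is regular.

Yes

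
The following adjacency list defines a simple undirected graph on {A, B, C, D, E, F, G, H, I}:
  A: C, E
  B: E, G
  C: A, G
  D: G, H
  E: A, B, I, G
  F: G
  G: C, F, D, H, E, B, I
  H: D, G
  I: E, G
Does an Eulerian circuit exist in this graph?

No

Degrees: A:2, B:2, C:2, D:2, E:4, F:1, G:7, H:2, I:2
F, G have odd degree; an Eulerian circuit needs every degree to be even, so none exists.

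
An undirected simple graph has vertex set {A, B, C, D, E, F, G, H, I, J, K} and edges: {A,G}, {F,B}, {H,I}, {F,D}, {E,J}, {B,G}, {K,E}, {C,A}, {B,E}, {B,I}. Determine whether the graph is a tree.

Yes

|V| = 11, |E| = 10.
Connected and |E| = |V| - 1, which characterizes a tree.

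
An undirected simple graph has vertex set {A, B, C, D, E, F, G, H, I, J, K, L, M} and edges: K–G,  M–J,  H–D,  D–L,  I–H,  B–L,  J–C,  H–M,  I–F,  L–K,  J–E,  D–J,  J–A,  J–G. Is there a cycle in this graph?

|V| = 13, |E| = 14, number of components = 1.
One cycle is J-D-L-K-G-J.

Yes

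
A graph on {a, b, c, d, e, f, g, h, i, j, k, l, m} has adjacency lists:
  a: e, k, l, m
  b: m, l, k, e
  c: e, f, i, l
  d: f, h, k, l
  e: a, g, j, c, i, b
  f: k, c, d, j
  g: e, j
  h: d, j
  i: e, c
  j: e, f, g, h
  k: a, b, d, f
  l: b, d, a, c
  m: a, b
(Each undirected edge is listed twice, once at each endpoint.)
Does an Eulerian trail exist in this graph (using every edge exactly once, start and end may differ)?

Degrees: a:4, b:4, c:4, d:4, e:6, f:4, g:2, h:2, i:2, j:4, k:4, l:4, m:2
Odd-degree vertices: none (0 total).
The non-isolated vertices are connected and exactly 0 have odd degree, so an Eulerian trail exists.

Yes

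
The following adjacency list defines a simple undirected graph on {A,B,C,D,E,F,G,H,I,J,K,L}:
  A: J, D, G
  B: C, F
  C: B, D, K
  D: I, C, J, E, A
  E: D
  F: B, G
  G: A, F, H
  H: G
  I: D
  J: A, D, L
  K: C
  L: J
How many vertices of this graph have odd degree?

10

Degrees: A:3, B:2, C:3, D:5, E:1, F:2, G:3, H:1, I:1, J:3, K:1, L:1
Odd-degree vertices: A, C, D, E, G, H, I, J, K, L.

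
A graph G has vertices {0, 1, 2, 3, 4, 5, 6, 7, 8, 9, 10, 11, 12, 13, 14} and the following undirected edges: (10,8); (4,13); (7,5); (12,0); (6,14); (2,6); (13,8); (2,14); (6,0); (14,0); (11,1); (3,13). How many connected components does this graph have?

5

Component: {9}
Component: {1, 11}
Component: {5, 7}
Component: {0, 2, 6, 12, 14}
Component: {3, 4, 8, 10, 13}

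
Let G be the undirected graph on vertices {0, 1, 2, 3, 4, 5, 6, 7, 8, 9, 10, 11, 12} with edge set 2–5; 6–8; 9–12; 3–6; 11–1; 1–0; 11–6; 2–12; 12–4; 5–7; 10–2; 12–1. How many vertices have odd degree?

Degrees: 0:1, 1:3, 2:3, 3:1, 4:1, 5:2, 6:3, 7:1, 8:1, 9:1, 10:1, 11:2, 12:4
Odd-degree vertices: 0, 1, 2, 3, 4, 6, 7, 8, 9, 10.

10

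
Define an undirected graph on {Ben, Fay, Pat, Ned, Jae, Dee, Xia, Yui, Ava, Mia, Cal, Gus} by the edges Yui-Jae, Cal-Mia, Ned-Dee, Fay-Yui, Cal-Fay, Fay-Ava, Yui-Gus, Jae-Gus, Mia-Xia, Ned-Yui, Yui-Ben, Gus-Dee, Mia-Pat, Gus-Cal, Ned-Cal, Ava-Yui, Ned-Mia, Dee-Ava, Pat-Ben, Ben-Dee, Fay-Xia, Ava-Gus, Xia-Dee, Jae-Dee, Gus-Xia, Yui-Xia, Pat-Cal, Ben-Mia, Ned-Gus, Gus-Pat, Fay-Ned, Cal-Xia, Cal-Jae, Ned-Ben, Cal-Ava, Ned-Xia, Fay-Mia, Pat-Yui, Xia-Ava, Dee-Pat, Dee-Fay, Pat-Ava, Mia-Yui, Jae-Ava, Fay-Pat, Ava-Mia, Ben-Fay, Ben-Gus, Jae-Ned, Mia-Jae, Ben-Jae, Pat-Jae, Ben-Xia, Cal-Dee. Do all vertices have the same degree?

Degrees: Ben:9, Fay:9, Pat:9, Ned:9, Jae:9, Dee:9, Xia:9, Yui:9, Ava:9, Mia:9, Cal:9, Gus:9
All degrees equal 9; the graph is regular.

Yes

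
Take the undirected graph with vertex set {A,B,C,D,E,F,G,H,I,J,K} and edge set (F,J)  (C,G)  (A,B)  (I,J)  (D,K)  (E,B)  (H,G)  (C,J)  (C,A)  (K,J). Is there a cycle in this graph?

No

The graph has 11 vertices, 10 edges, and 1 connected component.
A forest on 11 vertices with 1 component has exactly 10 edges, which matches — so no cycle.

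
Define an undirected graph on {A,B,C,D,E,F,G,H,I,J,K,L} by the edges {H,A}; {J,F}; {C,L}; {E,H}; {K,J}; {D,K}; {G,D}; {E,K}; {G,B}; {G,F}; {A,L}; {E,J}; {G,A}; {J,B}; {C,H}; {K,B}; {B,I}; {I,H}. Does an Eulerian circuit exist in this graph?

No

Degrees: A:3, B:4, C:2, D:2, E:3, F:2, G:4, H:4, I:2, J:4, K:4, L:2
A, E have odd degree; an Eulerian circuit needs every degree to be even, so none exists.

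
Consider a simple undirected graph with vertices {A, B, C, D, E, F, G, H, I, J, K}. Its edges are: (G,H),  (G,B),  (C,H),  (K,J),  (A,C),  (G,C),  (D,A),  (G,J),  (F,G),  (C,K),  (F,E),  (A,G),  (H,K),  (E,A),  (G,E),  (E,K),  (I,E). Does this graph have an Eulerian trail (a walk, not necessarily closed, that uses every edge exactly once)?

Degrees: A:4, B:1, C:4, D:1, E:5, F:2, G:7, H:3, I:1, J:2, K:4
Odd-degree vertices: B, D, E, G, H, I (6 total).
An Eulerian trail requires 0 or 2 odd-degree vertices; here there are 6.

No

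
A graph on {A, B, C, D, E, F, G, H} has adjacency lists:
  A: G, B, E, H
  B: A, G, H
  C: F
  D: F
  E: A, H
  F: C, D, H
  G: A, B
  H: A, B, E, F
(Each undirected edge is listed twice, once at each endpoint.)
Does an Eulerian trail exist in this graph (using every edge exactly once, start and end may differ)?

No

Degrees: A:4, B:3, C:1, D:1, E:2, F:3, G:2, H:4
Odd-degree vertices: B, C, D, F (4 total).
With 4 odd-degree vertices (more than two), no single trail can use every edge.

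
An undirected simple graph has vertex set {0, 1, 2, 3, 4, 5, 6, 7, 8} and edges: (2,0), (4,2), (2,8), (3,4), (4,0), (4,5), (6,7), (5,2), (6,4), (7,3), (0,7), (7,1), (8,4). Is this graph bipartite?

The cycle 2-4-8-2 has length 3, which is odd, so the graph is not bipartite.

No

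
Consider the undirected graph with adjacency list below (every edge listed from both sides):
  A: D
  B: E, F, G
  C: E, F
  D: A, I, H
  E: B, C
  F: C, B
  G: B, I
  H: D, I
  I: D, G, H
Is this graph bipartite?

H-D-I-H is an odd cycle (length 3), and a bipartite graph can contain only even cycles.

No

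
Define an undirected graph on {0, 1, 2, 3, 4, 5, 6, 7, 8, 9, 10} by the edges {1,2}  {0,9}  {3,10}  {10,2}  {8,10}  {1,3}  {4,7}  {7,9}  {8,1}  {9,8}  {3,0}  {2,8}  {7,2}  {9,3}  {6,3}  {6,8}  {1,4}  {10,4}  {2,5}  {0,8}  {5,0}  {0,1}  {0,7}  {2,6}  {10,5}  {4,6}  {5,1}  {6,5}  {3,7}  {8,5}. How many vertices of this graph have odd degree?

4

Degrees: 0:6, 1:6, 2:6, 3:6, 4:4, 5:6, 6:5, 7:5, 8:7, 9:4, 10:5
Odd-degree vertices: 6, 7, 8, 10.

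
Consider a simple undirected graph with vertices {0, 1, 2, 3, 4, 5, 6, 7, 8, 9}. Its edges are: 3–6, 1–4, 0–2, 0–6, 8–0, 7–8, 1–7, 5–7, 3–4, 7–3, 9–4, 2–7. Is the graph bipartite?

3-6-0-8-7-3 is an odd cycle (length 5), and a bipartite graph can contain only even cycles.

No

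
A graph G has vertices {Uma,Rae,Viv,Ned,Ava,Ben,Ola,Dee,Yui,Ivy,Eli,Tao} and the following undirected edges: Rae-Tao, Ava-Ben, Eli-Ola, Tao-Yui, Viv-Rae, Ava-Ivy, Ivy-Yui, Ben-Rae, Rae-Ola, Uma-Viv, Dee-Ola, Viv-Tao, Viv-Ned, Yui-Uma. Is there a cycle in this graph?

|V| = 12, |E| = 14, number of components = 1.
Since 14 > 12 - 1, a cycle must exist; for instance Viv-Tao-Yui-Ivy-Ava-Ben-Rae-Viv.

Yes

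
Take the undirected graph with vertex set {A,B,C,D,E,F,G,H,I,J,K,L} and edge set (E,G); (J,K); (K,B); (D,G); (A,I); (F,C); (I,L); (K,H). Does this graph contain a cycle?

No

The graph has 12 vertices, 8 edges, and 4 connected components.
A forest on 12 vertices with 4 components has exactly 8 edges, which matches — so no cycle.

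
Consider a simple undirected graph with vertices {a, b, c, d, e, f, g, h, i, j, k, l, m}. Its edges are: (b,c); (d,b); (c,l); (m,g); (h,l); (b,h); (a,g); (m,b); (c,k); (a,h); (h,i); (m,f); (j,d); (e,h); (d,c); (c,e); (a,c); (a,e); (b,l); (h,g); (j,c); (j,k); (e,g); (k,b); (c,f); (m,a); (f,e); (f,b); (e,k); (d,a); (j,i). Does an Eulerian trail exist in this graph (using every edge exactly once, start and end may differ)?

Yes

Degrees: a:6, b:7, c:8, d:4, e:6, f:4, g:4, h:6, i:2, j:4, k:4, l:3, m:4
Odd-degree vertices: b, l (2 total).
The non-isolated vertices are connected and exactly 2 have odd degree, so an Eulerian trail exists (from b to l).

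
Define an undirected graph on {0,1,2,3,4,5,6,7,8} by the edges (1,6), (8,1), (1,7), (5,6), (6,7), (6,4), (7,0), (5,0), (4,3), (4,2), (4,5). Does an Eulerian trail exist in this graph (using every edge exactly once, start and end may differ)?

No

Degrees: 0:2, 1:3, 2:1, 3:1, 4:4, 5:3, 6:4, 7:3, 8:1
Odd-degree vertices: 1, 2, 3, 5, 7, 8 (6 total).
With 6 odd-degree vertices (more than two), no single trail can use every edge.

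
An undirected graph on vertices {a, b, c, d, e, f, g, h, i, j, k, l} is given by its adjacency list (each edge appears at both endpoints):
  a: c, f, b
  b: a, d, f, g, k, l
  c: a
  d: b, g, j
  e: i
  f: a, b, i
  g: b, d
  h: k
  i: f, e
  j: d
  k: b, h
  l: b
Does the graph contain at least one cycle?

The graph has 12 vertices, 13 edges, and 1 connected component.
Since 13 > 12 - 1, a cycle must exist; for instance b-d-g-b.

Yes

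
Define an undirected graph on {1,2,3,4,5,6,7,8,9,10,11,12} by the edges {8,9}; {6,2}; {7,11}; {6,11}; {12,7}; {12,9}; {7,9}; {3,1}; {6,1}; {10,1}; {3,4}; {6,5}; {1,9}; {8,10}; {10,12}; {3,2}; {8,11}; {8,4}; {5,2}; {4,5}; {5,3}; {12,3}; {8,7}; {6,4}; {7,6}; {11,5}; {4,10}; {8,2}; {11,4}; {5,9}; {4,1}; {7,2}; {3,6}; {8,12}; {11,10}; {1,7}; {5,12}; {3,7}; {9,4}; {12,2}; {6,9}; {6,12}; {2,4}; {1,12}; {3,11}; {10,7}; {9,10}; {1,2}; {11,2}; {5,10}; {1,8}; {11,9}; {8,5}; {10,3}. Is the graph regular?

Degrees: 1:9, 2:9, 3:9, 4:9, 5:9, 6:9, 7:9, 8:9, 9:9, 10:9, 11:9, 12:9
Every vertex has degree 9, so the graph is 9-regular.

Yes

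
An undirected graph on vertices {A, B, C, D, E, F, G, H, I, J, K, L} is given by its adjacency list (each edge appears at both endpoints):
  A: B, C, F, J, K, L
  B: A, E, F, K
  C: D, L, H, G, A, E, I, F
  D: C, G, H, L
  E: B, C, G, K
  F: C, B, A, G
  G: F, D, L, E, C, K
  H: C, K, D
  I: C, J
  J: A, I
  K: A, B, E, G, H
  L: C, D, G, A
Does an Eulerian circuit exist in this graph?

Degrees: A:6, B:4, C:8, D:4, E:4, F:4, G:6, H:3, I:2, J:2, K:5, L:4
H, K have odd degree; an Eulerian circuit needs every degree to be even, so none exists.

No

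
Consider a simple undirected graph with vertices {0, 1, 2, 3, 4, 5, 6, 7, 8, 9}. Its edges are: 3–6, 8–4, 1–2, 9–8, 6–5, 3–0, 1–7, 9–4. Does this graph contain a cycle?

Yes

|V| = 10, |E| = 8, number of components = 3.
One cycle is 4-8-9-4.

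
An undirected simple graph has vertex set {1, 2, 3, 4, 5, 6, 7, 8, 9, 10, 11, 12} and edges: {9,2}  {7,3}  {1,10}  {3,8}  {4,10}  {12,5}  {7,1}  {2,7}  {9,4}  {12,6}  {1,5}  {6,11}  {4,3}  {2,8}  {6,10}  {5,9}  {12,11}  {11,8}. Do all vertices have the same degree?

Degrees: 1:3, 2:3, 3:3, 4:3, 5:3, 6:3, 7:3, 8:3, 9:3, 10:3, 11:3, 12:3
Every vertex has degree 3, so the graph is 3-regular.

Yes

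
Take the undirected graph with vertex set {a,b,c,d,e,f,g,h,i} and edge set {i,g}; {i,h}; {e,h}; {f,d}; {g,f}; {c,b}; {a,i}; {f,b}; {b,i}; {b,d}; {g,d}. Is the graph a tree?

The graph has 9 vertices and 11 edges.
Connected but with 11 > 8 edges, so it has a cycle and is not a tree.

No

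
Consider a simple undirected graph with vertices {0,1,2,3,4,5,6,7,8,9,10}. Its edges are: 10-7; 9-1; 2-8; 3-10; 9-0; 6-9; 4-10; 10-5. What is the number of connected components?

Component: {2, 8}
Component: {0, 1, 6, 9}
Component: {3, 4, 5, 7, 10}

3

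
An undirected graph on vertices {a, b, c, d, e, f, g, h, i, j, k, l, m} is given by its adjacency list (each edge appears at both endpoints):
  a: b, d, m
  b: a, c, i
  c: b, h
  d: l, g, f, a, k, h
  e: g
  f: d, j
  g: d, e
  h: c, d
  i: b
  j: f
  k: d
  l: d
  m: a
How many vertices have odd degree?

8

Degrees: a:3, b:3, c:2, d:6, e:1, f:2, g:2, h:2, i:1, j:1, k:1, l:1, m:1
Odd-degree vertices: a, b, e, i, j, k, l, m.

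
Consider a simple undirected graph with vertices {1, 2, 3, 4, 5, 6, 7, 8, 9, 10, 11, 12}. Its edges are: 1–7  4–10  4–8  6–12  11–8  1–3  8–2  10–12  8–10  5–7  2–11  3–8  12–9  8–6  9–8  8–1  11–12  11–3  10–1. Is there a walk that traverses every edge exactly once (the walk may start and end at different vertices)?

Yes

Degrees: 1:4, 2:2, 3:3, 4:2, 5:1, 6:2, 7:2, 8:8, 9:2, 10:4, 11:4, 12:4
Odd-degree vertices: 3, 5 (2 total).
With 2 odd-degree vertices and all edges in one connected piece, an Eulerian trail exists (from 3 to 5).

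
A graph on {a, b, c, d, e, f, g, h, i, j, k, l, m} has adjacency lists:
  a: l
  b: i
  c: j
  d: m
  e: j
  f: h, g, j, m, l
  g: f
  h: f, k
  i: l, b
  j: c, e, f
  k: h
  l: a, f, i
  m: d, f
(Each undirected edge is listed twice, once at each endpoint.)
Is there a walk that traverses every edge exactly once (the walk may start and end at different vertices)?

No

Degrees: a:1, b:1, c:1, d:1, e:1, f:5, g:1, h:2, i:2, j:3, k:1, l:3, m:2
Odd-degree vertices: a, b, c, d, e, f, g, j, k, l (10 total).
An Eulerian trail requires 0 or 2 odd-degree vertices; here there are 10.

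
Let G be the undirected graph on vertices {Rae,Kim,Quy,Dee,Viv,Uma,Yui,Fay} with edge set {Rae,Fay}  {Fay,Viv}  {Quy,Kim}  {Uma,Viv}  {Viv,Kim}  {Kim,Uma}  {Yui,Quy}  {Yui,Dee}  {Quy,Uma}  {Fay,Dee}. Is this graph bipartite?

No

The cycle Uma-Kim-Quy-Uma has length 3, which is odd, so the graph is not bipartite.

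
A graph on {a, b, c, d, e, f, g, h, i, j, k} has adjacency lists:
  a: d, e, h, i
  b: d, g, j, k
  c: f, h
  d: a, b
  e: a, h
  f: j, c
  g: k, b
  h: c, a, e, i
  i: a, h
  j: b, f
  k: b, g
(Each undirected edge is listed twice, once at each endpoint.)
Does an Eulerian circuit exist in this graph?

Degrees: a:4, b:4, c:2, d:2, e:2, f:2, g:2, h:4, i:2, j:2, k:2
Every vertex has even degree and the edges form a single connected piece, so an Eulerian circuit exists.

Yes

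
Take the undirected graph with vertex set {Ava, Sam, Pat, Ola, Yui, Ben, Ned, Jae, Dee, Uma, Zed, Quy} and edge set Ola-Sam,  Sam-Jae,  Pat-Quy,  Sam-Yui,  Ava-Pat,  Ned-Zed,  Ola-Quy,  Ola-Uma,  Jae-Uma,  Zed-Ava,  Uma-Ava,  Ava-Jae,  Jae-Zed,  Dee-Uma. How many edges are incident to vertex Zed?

Neighbors of Zed: Ava, Ned, Jae.

3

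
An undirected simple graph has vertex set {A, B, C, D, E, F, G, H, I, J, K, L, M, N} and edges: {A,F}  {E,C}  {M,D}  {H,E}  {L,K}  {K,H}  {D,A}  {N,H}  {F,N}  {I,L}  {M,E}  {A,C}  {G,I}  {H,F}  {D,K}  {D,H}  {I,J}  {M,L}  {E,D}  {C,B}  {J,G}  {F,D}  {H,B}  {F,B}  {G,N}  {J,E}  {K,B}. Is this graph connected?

A breadth-first search from A visits A, D, F, C, K, H, E, M, B, N, L, J, G, I — all 14 vertices — so the graph is connected.

Yes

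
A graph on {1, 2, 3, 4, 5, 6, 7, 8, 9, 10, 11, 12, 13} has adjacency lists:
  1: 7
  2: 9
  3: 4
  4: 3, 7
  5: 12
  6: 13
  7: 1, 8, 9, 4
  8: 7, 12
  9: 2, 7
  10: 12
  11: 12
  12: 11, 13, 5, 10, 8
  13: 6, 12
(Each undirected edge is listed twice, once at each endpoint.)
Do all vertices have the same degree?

No

Degrees: 1:1, 2:1, 3:1, 4:2, 5:1, 6:1, 7:4, 8:2, 9:2, 10:1, 11:1, 12:5, 13:2
Degrees are not all equal (e.g. deg(1)=1 but deg(12)=5); not regular.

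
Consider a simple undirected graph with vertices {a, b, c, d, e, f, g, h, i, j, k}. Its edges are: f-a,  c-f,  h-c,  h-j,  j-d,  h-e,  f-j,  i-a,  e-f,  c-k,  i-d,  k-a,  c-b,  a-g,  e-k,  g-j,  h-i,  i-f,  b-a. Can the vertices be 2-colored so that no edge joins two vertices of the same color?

No

The cycle a-i-h-c-k-a has length 5, which is odd, so the graph is not bipartite.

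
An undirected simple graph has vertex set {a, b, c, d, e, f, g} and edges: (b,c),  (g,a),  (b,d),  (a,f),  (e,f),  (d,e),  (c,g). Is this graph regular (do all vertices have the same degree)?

Yes

Degrees: a:2, b:2, c:2, d:2, e:2, f:2, g:2
Every vertex has degree 2, so the graph is 2-regular.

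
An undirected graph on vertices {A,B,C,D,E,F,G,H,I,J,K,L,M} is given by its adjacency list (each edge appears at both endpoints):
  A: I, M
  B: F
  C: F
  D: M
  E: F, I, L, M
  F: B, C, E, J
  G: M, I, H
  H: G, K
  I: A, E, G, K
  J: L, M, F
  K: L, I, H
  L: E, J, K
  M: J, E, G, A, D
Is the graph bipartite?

Yes

A valid 2-coloring puts {F, H, I, L, M} on one side and {A, B, C, D, E, G, J, K} on the other; every edge crosses between the two sides.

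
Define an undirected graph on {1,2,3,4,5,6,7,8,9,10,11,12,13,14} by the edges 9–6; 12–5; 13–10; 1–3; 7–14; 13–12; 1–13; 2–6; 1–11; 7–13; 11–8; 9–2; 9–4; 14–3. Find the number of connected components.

Component: {2, 4, 6, 9}
Component: {1, 3, 5, 7, 8, 10, 11, 12, 13, 14}

2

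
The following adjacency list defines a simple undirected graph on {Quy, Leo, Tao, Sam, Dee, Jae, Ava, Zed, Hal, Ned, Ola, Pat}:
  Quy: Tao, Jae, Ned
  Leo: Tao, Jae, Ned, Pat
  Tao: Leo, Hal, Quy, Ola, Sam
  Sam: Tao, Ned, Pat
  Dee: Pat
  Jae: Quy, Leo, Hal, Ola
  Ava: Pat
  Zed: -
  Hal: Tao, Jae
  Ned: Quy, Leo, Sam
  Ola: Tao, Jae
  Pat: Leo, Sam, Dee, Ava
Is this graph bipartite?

Color {Tao, Jae, Zed, Ned, Pat} black and {Quy, Leo, Sam, Dee, Ava, Hal, Ola} white. No edge joins two same-colored vertices, so the graph is bipartite.

Yes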